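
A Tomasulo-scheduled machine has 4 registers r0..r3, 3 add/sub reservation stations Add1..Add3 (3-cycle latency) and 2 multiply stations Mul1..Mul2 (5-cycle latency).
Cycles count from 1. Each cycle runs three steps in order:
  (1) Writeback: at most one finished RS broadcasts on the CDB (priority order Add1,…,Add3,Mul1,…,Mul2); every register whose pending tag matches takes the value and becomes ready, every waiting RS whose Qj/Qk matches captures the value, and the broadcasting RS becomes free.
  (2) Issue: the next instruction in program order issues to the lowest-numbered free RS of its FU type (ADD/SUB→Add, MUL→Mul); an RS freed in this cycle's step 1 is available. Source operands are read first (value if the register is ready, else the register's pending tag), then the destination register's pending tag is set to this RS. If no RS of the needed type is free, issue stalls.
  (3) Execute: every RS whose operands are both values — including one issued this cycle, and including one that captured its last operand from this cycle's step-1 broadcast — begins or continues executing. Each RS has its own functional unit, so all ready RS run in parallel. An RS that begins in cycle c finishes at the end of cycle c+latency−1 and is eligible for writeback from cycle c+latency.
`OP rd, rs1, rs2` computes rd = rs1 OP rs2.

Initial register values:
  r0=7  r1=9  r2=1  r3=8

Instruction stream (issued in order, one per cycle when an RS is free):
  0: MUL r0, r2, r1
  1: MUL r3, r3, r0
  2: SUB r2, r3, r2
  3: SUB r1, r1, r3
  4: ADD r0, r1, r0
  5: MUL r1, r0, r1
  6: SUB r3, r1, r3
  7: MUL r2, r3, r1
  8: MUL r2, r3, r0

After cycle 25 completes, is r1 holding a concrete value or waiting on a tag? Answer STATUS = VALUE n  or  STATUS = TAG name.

cycle 1: issue MUL r0<-Mul1 // r0:Mul1,r1:9,r2:1,r3:8
cycle 2: issue MUL r3<-Mul2 // r0:Mul1,r1:9,r2:1,r3:Mul2
cycle 3: issue SUB r2<-Add1 // r0:Mul1,r1:9,r2:Add1,r3:Mul2
cycle 4: issue SUB r1<-Add2 // r0:Mul1,r1:Add2,r2:Add1,r3:Mul2
cycle 5: issue ADD r0<-Add3 // r0:Add3,r1:Add2,r2:Add1,r3:Mul2
cycle 6: CDB Mul1=9; issue MUL r1<-Mul1 // r0:Add3,r1:Mul1,r2:Add1,r3:Mul2
cycle 7: stall // r0:Add3,r1:Mul1,r2:Add1,r3:Mul2
cycle 8: stall // r0:Add3,r1:Mul1,r2:Add1,r3:Mul2
cycle 9: stall // r0:Add3,r1:Mul1,r2:Add1,r3:Mul2
cycle 10: stall // r0:Add3,r1:Mul1,r2:Add1,r3:Mul2
cycle 11: CDB Mul2=72; stall // r0:Add3,r1:Mul1,r2:Add1,r3:72
cycle 12: stall // r0:Add3,r1:Mul1,r2:Add1,r3:72
cycle 13: stall // r0:Add3,r1:Mul1,r2:Add1,r3:72
cycle 14: CDB Add1=71; issue SUB r3<-Add1 // r0:Add3,r1:Mul1,r2:71,r3:Add1
cycle 15: CDB Add2=-63; issue MUL r2<-Mul2 // r0:Add3,r1:Mul1,r2:Mul2,r3:Add1
cycle 16: stall // r0:Add3,r1:Mul1,r2:Mul2,r3:Add1
cycle 17: stall // r0:Add3,r1:Mul1,r2:Mul2,r3:Add1
cycle 18: CDB Add3=-54; stall // r0:-54,r1:Mul1,r2:Mul2,r3:Add1
cycle 19: stall // r0:-54,r1:Mul1,r2:Mul2,r3:Add1
cycle 20: stall // r0:-54,r1:Mul1,r2:Mul2,r3:Add1
cycle 21: stall // r0:-54,r1:Mul1,r2:Mul2,r3:Add1
cycle 22: stall // r0:-54,r1:Mul1,r2:Mul2,r3:Add1
cycle 23: CDB Mul1=3402; issue MUL r2<-Mul1 // r0:-54,r1:3402,r2:Mul1,r3:Add1
cycle 24: - // r0:-54,r1:3402,r2:Mul1,r3:Add1
cycle 25: - // r0:-54,r1:3402,r2:Mul1,r3:Add1

STATUS = VALUE 3402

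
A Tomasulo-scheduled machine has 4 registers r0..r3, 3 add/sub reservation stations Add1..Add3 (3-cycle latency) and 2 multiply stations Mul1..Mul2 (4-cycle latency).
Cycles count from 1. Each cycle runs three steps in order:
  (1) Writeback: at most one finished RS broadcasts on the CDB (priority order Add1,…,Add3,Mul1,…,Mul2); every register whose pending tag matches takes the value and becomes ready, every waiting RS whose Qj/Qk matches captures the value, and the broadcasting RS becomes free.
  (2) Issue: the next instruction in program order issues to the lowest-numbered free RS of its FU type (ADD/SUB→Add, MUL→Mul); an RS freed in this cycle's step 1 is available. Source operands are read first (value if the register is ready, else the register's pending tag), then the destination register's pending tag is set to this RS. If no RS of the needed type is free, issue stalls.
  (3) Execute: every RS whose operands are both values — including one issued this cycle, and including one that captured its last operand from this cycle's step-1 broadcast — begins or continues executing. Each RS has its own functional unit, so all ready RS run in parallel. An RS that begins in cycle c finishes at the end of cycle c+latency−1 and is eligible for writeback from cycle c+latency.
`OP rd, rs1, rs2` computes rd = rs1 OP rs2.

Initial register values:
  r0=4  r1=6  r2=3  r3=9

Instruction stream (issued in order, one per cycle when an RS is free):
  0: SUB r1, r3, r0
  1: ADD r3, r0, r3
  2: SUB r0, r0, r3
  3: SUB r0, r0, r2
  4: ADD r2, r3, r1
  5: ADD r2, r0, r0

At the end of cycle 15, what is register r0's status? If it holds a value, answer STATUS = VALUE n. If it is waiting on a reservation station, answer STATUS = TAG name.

STATUS = VALUE -12

  c1: issue SUB r1<-Add1  regs: r0:4,r1:Add1,r2:3,r3:9
  c2: issue ADD r3<-Add2  regs: r0:4,r1:Add1,r2:3,r3:Add2
  c3: issue SUB r0<-Add3  regs: r0:Add3,r1:Add1,r2:3,r3:Add2
  c4: CDB Add1=5; issue SUB r0<-Add1  regs: r0:Add1,r1:5,r2:3,r3:Add2
  c5: CDB Add2=13; issue ADD r2<-Add2  regs: r0:Add1,r1:5,r2:Add2,r3:13
  c6: stall  regs: r0:Add1,r1:5,r2:Add2,r3:13
  c7: stall  regs: r0:Add1,r1:5,r2:Add2,r3:13
  c8: CDB Add2=18; issue ADD r2<-Add2  regs: r0:Add1,r1:5,r2:Add2,r3:13
  c9: CDB Add3=-9  regs: r0:Add1,r1:5,r2:Add2,r3:13
  c10: -  regs: r0:Add1,r1:5,r2:Add2,r3:13
  c11: -  regs: r0:Add1,r1:5,r2:Add2,r3:13
  c12: CDB Add1=-12  regs: r0:-12,r1:5,r2:Add2,r3:13
  c13: -  regs: r0:-12,r1:5,r2:Add2,r3:13
  c14: -  regs: r0:-12,r1:5,r2:Add2,r3:13
  c15: CDB Add2=-24  regs: r0:-12,r1:5,r2:-24,r3:13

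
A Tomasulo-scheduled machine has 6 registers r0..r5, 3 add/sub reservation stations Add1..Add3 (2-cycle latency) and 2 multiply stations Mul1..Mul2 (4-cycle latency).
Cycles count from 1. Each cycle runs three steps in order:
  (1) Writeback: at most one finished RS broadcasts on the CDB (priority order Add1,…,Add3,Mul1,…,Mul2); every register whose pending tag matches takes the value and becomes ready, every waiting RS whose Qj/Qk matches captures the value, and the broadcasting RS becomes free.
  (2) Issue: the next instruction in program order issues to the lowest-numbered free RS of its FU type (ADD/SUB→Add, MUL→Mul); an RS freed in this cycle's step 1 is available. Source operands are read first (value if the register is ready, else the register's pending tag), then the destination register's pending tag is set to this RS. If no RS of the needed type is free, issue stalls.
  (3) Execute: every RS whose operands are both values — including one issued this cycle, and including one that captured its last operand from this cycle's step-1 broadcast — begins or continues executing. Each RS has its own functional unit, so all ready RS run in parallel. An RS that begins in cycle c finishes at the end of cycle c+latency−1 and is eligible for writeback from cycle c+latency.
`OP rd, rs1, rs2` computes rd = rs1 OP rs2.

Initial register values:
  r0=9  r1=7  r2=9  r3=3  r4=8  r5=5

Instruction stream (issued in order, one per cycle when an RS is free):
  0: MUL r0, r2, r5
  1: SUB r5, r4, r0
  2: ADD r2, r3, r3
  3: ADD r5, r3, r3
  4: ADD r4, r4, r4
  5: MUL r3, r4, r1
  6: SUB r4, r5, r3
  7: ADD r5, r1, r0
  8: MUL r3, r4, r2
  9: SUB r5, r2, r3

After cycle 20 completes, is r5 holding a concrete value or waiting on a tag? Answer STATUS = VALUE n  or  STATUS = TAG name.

STATUS = VALUE 642

  c1: issue MUL r0<-Mul1  regs: r0:Mul1,r1:7,r2:9,r3:3,r4:8,r5:5
  c2: issue SUB r5<-Add1  regs: r0:Mul1,r1:7,r2:9,r3:3,r4:8,r5:Add1
  c3: issue ADD r2<-Add2  regs: r0:Mul1,r1:7,r2:Add2,r3:3,r4:8,r5:Add1
  c4: issue ADD r5<-Add3  regs: r0:Mul1,r1:7,r2:Add2,r3:3,r4:8,r5:Add3
  c5: CDB Add2=6; issue ADD r4<-Add2  regs: r0:Mul1,r1:7,r2:6,r3:3,r4:Add2,r5:Add3
  c6: CDB Add3=6; issue MUL r3<-Mul2  regs: r0:Mul1,r1:7,r2:6,r3:Mul2,r4:Add2,r5:6
  c7: CDB Add2=16; issue SUB r4<-Add2  regs: r0:Mul1,r1:7,r2:6,r3:Mul2,r4:Add2,r5:6
  c8: CDB Mul1=45; issue ADD r5<-Add3  regs: r0:45,r1:7,r2:6,r3:Mul2,r4:Add2,r5:Add3
  c9: issue MUL r3<-Mul1  regs: r0:45,r1:7,r2:6,r3:Mul1,r4:Add2,r5:Add3
  c10: CDB Add1=-37; issue SUB r5<-Add1  regs: r0:45,r1:7,r2:6,r3:Mul1,r4:Add2,r5:Add1
  c11: CDB Add3=52  regs: r0:45,r1:7,r2:6,r3:Mul1,r4:Add2,r5:Add1
  c12: CDB Mul2=112  regs: r0:45,r1:7,r2:6,r3:Mul1,r4:Add2,r5:Add1
  c13: -  regs: r0:45,r1:7,r2:6,r3:Mul1,r4:Add2,r5:Add1
  c14: CDB Add2=-106  regs: r0:45,r1:7,r2:6,r3:Mul1,r4:-106,r5:Add1
  c15: -  regs: r0:45,r1:7,r2:6,r3:Mul1,r4:-106,r5:Add1
  c16: -  regs: r0:45,r1:7,r2:6,r3:Mul1,r4:-106,r5:Add1
  c17: -  regs: r0:45,r1:7,r2:6,r3:Mul1,r4:-106,r5:Add1
  c18: CDB Mul1=-636  regs: r0:45,r1:7,r2:6,r3:-636,r4:-106,r5:Add1
  c19: -  regs: r0:45,r1:7,r2:6,r3:-636,r4:-106,r5:Add1
  c20: CDB Add1=642  regs: r0:45,r1:7,r2:6,r3:-636,r4:-106,r5:642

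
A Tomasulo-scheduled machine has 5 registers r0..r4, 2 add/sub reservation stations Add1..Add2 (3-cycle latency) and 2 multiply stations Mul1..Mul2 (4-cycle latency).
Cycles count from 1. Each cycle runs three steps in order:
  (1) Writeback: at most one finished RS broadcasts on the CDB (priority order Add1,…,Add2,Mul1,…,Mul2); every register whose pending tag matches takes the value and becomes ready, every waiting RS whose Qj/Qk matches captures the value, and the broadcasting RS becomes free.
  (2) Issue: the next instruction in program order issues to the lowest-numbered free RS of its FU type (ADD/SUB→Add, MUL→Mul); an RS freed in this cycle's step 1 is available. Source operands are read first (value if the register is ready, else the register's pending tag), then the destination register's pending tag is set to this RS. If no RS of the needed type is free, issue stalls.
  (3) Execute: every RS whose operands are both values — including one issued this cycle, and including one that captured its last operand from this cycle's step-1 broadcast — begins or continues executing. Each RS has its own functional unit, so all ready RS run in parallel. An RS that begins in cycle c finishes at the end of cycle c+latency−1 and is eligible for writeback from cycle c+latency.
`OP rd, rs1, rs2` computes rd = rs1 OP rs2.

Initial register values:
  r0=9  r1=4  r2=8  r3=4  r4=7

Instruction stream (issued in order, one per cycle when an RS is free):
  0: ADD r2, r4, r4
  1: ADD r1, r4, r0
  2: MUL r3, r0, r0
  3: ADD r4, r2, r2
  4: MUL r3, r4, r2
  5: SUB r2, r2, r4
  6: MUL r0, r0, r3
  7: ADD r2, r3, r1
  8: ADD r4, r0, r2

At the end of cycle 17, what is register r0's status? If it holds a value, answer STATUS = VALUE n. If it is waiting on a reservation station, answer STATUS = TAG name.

  c1: issue ADD r2<-Add1  regs: r0:9,r1:4,r2:Add1,r3:4,r4:7
  c2: issue ADD r1<-Add2  regs: r0:9,r1:Add2,r2:Add1,r3:4,r4:7
  c3: issue MUL r3<-Mul1  regs: r0:9,r1:Add2,r2:Add1,r3:Mul1,r4:7
  c4: CDB Add1=14; issue ADD r4<-Add1  regs: r0:9,r1:Add2,r2:14,r3:Mul1,r4:Add1
  c5: CDB Add2=16; issue MUL r3<-Mul2  regs: r0:9,r1:16,r2:14,r3:Mul2,r4:Add1
  c6: issue SUB r2<-Add2  regs: r0:9,r1:16,r2:Add2,r3:Mul2,r4:Add1
  c7: CDB Add1=28; stall  regs: r0:9,r1:16,r2:Add2,r3:Mul2,r4:28
  c8: CDB Mul1=81; issue MUL r0<-Mul1  regs: r0:Mul1,r1:16,r2:Add2,r3:Mul2,r4:28
  c9: issue ADD r2<-Add1  regs: r0:Mul1,r1:16,r2:Add1,r3:Mul2,r4:28
  c10: CDB Add2=-14; issue ADD r4<-Add2  regs: r0:Mul1,r1:16,r2:Add1,r3:Mul2,r4:Add2
  c11: CDB Mul2=392  regs: r0:Mul1,r1:16,r2:Add1,r3:392,r4:Add2
  c12: -  regs: r0:Mul1,r1:16,r2:Add1,r3:392,r4:Add2
  c13: -  regs: r0:Mul1,r1:16,r2:Add1,r3:392,r4:Add2
  c14: CDB Add1=408  regs: r0:Mul1,r1:16,r2:408,r3:392,r4:Add2
  c15: CDB Mul1=3528  regs: r0:3528,r1:16,r2:408,r3:392,r4:Add2
  c16: -  regs: r0:3528,r1:16,r2:408,r3:392,r4:Add2
  c17: -  regs: r0:3528,r1:16,r2:408,r3:392,r4:Add2

STATUS = VALUE 3528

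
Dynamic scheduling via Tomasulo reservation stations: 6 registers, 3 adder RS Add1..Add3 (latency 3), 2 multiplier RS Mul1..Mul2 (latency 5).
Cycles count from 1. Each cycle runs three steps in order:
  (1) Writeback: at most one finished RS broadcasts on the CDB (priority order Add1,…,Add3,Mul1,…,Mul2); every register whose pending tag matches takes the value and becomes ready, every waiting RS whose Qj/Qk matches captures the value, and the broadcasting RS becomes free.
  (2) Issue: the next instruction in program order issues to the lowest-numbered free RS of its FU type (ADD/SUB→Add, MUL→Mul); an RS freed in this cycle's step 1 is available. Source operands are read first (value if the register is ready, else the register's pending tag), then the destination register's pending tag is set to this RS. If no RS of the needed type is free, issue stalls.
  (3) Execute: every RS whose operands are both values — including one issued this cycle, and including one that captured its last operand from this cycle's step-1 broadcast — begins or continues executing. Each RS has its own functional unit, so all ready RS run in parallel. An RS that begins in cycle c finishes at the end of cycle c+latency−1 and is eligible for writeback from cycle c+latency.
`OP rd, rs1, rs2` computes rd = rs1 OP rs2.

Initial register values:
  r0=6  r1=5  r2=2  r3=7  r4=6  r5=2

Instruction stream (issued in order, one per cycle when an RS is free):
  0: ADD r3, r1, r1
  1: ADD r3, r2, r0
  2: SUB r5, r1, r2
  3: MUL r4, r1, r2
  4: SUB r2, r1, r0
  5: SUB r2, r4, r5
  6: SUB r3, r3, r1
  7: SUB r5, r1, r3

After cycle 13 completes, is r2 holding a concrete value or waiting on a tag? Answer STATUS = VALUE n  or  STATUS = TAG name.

STATUS = VALUE 7

c1: issue ADD r3<-Add1 | r0:6,r1:5,r2:2,r3:Add1,r4:6,r5:2
c2: issue ADD r3<-Add2 | r0:6,r1:5,r2:2,r3:Add2,r4:6,r5:2
c3: issue SUB r5<-Add3 | r0:6,r1:5,r2:2,r3:Add2,r4:6,r5:Add3
c4: CDB Add1=10; issue MUL r4<-Mul1 | r0:6,r1:5,r2:2,r3:Add2,r4:Mul1,r5:Add3
c5: CDB Add2=8; issue SUB r2<-Add1 | r0:6,r1:5,r2:Add1,r3:8,r4:Mul1,r5:Add3
c6: CDB Add3=3; issue SUB r2<-Add2 | r0:6,r1:5,r2:Add2,r3:8,r4:Mul1,r5:3
c7: issue SUB r3<-Add3 | r0:6,r1:5,r2:Add2,r3:Add3,r4:Mul1,r5:3
c8: CDB Add1=-1; issue SUB r5<-Add1 | r0:6,r1:5,r2:Add2,r3:Add3,r4:Mul1,r5:Add1
c9: CDB Mul1=10 | r0:6,r1:5,r2:Add2,r3:Add3,r4:10,r5:Add1
c10: CDB Add3=3 | r0:6,r1:5,r2:Add2,r3:3,r4:10,r5:Add1
c11: - | r0:6,r1:5,r2:Add2,r3:3,r4:10,r5:Add1
c12: CDB Add2=7 | r0:6,r1:5,r2:7,r3:3,r4:10,r5:Add1
c13: CDB Add1=2 | r0:6,r1:5,r2:7,r3:3,r4:10,r5:2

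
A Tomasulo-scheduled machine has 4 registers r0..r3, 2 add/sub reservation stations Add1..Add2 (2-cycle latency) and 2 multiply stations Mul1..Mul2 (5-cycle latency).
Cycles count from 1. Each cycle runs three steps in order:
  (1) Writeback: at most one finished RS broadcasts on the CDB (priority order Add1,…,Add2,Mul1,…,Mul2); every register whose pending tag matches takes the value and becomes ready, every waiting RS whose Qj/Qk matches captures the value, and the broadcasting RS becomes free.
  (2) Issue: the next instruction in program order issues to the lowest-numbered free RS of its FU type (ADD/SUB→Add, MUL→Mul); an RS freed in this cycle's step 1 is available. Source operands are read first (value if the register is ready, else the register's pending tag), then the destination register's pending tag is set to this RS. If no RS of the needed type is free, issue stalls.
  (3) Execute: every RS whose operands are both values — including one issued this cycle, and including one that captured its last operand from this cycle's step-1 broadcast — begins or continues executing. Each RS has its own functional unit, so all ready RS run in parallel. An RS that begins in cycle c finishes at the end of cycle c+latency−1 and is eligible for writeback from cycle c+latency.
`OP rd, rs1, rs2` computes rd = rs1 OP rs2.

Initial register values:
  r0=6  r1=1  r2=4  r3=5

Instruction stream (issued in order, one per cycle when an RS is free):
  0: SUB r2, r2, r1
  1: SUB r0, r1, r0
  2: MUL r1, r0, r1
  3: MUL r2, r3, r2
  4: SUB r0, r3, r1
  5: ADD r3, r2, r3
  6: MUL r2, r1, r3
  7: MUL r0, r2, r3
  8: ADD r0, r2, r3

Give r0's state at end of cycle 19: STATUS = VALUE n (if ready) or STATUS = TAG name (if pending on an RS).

STATUS = VALUE -80

  c1: issue SUB r2<-Add1  regs: r0:6,r1:1,r2:Add1,r3:5
  c2: issue SUB r0<-Add2  regs: r0:Add2,r1:1,r2:Add1,r3:5
  c3: CDB Add1=3; issue MUL r1<-Mul1  regs: r0:Add2,r1:Mul1,r2:3,r3:5
  c4: CDB Add2=-5; issue MUL r2<-Mul2  regs: r0:-5,r1:Mul1,r2:Mul2,r3:5
  c5: issue SUB r0<-Add1  regs: r0:Add1,r1:Mul1,r2:Mul2,r3:5
  c6: issue ADD r3<-Add2  regs: r0:Add1,r1:Mul1,r2:Mul2,r3:Add2
  c7: stall  regs: r0:Add1,r1:Mul1,r2:Mul2,r3:Add2
  c8: stall  regs: r0:Add1,r1:Mul1,r2:Mul2,r3:Add2
  c9: CDB Mul1=-5; issue MUL r2<-Mul1  regs: r0:Add1,r1:-5,r2:Mul1,r3:Add2
  c10: CDB Mul2=15; issue MUL r0<-Mul2  regs: r0:Mul2,r1:-5,r2:Mul1,r3:Add2
  c11: CDB Add1=10; issue ADD r0<-Add1  regs: r0:Add1,r1:-5,r2:Mul1,r3:Add2
  c12: CDB Add2=20  regs: r0:Add1,r1:-5,r2:Mul1,r3:20
  c13: -  regs: r0:Add1,r1:-5,r2:Mul1,r3:20
  c14: -  regs: r0:Add1,r1:-5,r2:Mul1,r3:20
  c15: -  regs: r0:Add1,r1:-5,r2:Mul1,r3:20
  c16: -  regs: r0:Add1,r1:-5,r2:Mul1,r3:20
  c17: CDB Mul1=-100  regs: r0:Add1,r1:-5,r2:-100,r3:20
  c18: -  regs: r0:Add1,r1:-5,r2:-100,r3:20
  c19: CDB Add1=-80  regs: r0:-80,r1:-5,r2:-100,r3:20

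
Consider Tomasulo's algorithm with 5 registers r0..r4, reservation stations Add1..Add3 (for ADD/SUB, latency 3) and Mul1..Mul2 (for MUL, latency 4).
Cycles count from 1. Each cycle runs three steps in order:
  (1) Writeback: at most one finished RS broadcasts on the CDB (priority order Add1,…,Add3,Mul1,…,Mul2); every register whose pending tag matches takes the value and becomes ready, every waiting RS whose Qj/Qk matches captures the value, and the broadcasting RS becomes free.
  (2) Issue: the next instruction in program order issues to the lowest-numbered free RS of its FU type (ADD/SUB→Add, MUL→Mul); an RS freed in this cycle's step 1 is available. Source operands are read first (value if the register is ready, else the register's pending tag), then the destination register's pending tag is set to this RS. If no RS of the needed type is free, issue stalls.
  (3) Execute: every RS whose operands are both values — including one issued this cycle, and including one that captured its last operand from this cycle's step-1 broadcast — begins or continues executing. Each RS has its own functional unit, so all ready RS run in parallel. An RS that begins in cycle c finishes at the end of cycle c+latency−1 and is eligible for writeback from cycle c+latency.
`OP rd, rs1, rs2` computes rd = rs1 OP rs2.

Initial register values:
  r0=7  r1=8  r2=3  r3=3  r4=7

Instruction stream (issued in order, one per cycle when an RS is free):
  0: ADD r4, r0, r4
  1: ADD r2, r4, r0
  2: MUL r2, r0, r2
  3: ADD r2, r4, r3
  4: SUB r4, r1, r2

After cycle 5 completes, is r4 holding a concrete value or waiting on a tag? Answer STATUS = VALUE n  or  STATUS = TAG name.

c1: issue ADD r4<-Add1 | r0:7,r1:8,r2:3,r3:3,r4:Add1
c2: issue ADD r2<-Add2 | r0:7,r1:8,r2:Add2,r3:3,r4:Add1
c3: issue MUL r2<-Mul1 | r0:7,r1:8,r2:Mul1,r3:3,r4:Add1
c4: CDB Add1=14; issue ADD r2<-Add1 | r0:7,r1:8,r2:Add1,r3:3,r4:14
c5: issue SUB r4<-Add3 | r0:7,r1:8,r2:Add1,r3:3,r4:Add3

STATUS = TAG Add3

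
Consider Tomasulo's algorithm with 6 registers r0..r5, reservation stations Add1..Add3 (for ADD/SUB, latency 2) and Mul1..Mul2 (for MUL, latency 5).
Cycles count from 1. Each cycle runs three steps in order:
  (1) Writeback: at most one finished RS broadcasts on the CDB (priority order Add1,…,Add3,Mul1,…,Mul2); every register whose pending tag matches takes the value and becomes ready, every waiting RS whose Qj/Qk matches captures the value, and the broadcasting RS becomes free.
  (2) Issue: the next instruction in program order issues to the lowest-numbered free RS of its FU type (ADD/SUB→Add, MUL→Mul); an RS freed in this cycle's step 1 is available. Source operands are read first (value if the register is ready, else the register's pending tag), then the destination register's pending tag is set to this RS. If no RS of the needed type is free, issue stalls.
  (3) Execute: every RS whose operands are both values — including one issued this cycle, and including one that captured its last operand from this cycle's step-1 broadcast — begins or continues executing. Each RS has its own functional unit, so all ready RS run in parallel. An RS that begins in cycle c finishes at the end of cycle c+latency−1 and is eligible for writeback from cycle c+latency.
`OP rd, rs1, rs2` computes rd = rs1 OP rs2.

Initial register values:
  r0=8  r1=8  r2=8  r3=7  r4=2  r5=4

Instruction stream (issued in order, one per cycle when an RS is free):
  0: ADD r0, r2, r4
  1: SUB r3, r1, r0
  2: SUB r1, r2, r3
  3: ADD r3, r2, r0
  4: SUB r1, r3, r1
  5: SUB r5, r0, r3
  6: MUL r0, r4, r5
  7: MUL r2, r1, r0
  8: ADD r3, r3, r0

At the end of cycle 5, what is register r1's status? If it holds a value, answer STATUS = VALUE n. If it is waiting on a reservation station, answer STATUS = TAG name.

cycle 1: issue ADD r0<-Add1 // r0:Add1,r1:8,r2:8,r3:7,r4:2,r5:4
cycle 2: issue SUB r3<-Add2 // r0:Add1,r1:8,r2:8,r3:Add2,r4:2,r5:4
cycle 3: CDB Add1=10; issue SUB r1<-Add1 // r0:10,r1:Add1,r2:8,r3:Add2,r4:2,r5:4
cycle 4: issue ADD r3<-Add3 // r0:10,r1:Add1,r2:8,r3:Add3,r4:2,r5:4
cycle 5: CDB Add2=-2; issue SUB r1<-Add2 // r0:10,r1:Add2,r2:8,r3:Add3,r4:2,r5:4

STATUS = TAG Add2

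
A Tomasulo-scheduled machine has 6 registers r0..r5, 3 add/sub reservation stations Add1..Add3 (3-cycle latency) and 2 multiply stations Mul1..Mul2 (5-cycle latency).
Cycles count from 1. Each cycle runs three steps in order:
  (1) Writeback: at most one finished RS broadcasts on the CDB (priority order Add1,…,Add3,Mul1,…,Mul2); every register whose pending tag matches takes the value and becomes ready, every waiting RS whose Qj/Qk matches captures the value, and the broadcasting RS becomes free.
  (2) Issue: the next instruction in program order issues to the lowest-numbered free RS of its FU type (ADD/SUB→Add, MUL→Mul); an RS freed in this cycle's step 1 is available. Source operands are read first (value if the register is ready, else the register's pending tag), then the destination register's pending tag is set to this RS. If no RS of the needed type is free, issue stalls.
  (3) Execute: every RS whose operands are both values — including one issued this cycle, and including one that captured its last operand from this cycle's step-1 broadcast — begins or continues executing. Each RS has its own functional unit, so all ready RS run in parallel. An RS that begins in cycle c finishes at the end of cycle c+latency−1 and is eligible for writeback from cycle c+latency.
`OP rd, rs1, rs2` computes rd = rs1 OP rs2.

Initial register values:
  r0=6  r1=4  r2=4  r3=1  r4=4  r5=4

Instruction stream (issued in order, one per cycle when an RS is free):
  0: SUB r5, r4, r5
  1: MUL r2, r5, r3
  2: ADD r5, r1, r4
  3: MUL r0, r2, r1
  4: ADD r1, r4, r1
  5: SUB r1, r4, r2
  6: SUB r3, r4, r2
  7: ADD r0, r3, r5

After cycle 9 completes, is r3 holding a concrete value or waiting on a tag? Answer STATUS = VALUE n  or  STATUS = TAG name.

STATUS = TAG Add3

cycle 1: issue SUB r5<-Add1 // r0:6,r1:4,r2:4,r3:1,r4:4,r5:Add1
cycle 2: issue MUL r2<-Mul1 // r0:6,r1:4,r2:Mul1,r3:1,r4:4,r5:Add1
cycle 3: issue ADD r5<-Add2 // r0:6,r1:4,r2:Mul1,r3:1,r4:4,r5:Add2
cycle 4: CDB Add1=0; issue MUL r0<-Mul2 // r0:Mul2,r1:4,r2:Mul1,r3:1,r4:4,r5:Add2
cycle 5: issue ADD r1<-Add1 // r0:Mul2,r1:Add1,r2:Mul1,r3:1,r4:4,r5:Add2
cycle 6: CDB Add2=8; issue SUB r1<-Add2 // r0:Mul2,r1:Add2,r2:Mul1,r3:1,r4:4,r5:8
cycle 7: issue SUB r3<-Add3 // r0:Mul2,r1:Add2,r2:Mul1,r3:Add3,r4:4,r5:8
cycle 8: CDB Add1=8; issue ADD r0<-Add1 // r0:Add1,r1:Add2,r2:Mul1,r3:Add3,r4:4,r5:8
cycle 9: CDB Mul1=0 // r0:Add1,r1:Add2,r2:0,r3:Add3,r4:4,r5:8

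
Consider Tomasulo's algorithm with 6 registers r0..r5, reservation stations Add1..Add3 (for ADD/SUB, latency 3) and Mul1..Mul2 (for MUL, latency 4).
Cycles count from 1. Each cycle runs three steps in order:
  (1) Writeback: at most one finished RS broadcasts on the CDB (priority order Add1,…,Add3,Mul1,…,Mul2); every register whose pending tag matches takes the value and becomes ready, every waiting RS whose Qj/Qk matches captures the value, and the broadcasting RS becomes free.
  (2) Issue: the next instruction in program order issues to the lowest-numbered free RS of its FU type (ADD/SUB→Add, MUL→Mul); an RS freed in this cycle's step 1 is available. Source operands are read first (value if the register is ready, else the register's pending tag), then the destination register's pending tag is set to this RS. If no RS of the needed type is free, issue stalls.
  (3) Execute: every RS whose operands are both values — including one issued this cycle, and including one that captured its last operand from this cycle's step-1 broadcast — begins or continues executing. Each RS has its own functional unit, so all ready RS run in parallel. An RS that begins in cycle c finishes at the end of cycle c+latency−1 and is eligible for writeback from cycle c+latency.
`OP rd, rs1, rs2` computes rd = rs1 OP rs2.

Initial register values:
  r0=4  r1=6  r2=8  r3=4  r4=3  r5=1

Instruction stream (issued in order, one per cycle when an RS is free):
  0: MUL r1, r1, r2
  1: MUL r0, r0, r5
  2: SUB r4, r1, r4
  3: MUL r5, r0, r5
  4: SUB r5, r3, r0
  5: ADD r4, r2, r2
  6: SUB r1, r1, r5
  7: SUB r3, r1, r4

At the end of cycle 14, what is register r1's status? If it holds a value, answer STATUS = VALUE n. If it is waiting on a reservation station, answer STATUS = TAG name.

c1: issue MUL r1<-Mul1 | r0:4,r1:Mul1,r2:8,r3:4,r4:3,r5:1
c2: issue MUL r0<-Mul2 | r0:Mul2,r1:Mul1,r2:8,r3:4,r4:3,r5:1
c3: issue SUB r4<-Add1 | r0:Mul2,r1:Mul1,r2:8,r3:4,r4:Add1,r5:1
c4: stall | r0:Mul2,r1:Mul1,r2:8,r3:4,r4:Add1,r5:1
c5: CDB Mul1=48; issue MUL r5<-Mul1 | r0:Mul2,r1:48,r2:8,r3:4,r4:Add1,r5:Mul1
c6: CDB Mul2=4; issue SUB r5<-Add2 | r0:4,r1:48,r2:8,r3:4,r4:Add1,r5:Add2
c7: issue ADD r4<-Add3 | r0:4,r1:48,r2:8,r3:4,r4:Add3,r5:Add2
c8: CDB Add1=45; issue SUB r1<-Add1 | r0:4,r1:Add1,r2:8,r3:4,r4:Add3,r5:Add2
c9: CDB Add2=0; issue SUB r3<-Add2 | r0:4,r1:Add1,r2:8,r3:Add2,r4:Add3,r5:0
c10: CDB Add3=16 | r0:4,r1:Add1,r2:8,r3:Add2,r4:16,r5:0
c11: CDB Mul1=4 | r0:4,r1:Add1,r2:8,r3:Add2,r4:16,r5:0
c12: CDB Add1=48 | r0:4,r1:48,r2:8,r3:Add2,r4:16,r5:0
c13: - | r0:4,r1:48,r2:8,r3:Add2,r4:16,r5:0
c14: - | r0:4,r1:48,r2:8,r3:Add2,r4:16,r5:0

STATUS = VALUE 48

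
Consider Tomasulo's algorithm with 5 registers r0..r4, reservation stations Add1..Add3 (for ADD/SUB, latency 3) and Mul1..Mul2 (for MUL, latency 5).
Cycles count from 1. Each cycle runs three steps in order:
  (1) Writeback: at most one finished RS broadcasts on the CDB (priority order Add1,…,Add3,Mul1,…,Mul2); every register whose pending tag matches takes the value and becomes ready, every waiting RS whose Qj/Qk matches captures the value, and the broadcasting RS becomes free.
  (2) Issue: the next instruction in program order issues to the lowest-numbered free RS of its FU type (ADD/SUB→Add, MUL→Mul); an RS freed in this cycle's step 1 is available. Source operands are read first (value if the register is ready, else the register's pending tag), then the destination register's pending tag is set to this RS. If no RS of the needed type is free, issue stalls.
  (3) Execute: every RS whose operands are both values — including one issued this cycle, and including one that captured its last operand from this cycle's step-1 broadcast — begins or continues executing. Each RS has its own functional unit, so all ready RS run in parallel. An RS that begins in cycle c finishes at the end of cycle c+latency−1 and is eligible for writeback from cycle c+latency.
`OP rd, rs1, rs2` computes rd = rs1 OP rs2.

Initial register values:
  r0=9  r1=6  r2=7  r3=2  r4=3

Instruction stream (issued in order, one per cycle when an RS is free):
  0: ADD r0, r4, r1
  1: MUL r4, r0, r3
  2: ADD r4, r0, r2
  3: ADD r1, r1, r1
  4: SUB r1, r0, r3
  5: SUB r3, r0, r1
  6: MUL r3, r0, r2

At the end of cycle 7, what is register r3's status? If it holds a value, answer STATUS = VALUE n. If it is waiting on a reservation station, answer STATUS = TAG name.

STATUS = TAG Add1

cycle 1: issue ADD r0<-Add1 // r0:Add1,r1:6,r2:7,r3:2,r4:3
cycle 2: issue MUL r4<-Mul1 // r0:Add1,r1:6,r2:7,r3:2,r4:Mul1
cycle 3: issue ADD r4<-Add2 // r0:Add1,r1:6,r2:7,r3:2,r4:Add2
cycle 4: CDB Add1=9; issue ADD r1<-Add1 // r0:9,r1:Add1,r2:7,r3:2,r4:Add2
cycle 5: issue SUB r1<-Add3 // r0:9,r1:Add3,r2:7,r3:2,r4:Add2
cycle 6: stall // r0:9,r1:Add3,r2:7,r3:2,r4:Add2
cycle 7: CDB Add1=12; issue SUB r3<-Add1 // r0:9,r1:Add3,r2:7,r3:Add1,r4:Add2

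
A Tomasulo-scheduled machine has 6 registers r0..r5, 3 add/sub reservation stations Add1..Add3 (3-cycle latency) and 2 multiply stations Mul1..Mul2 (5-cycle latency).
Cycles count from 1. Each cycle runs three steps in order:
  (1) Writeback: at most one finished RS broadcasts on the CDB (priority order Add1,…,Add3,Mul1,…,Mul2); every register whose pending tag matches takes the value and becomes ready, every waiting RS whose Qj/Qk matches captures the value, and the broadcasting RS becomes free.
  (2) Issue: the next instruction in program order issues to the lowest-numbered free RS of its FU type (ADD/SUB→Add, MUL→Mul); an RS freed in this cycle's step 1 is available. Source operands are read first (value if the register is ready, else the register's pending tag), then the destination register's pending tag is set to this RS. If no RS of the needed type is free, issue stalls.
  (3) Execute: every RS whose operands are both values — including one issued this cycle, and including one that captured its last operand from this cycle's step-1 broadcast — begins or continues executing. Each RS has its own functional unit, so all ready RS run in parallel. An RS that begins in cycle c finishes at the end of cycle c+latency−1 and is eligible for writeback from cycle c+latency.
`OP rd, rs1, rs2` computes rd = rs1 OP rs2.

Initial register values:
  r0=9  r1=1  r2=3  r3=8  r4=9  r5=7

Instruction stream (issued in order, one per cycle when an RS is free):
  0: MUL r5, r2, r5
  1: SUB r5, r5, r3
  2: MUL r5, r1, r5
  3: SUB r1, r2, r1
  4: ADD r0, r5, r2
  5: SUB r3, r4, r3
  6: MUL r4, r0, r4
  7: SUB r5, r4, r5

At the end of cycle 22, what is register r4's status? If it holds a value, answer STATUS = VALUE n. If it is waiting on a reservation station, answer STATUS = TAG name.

STATUS = VALUE 144

c1: issue MUL r5<-Mul1 | r0:9,r1:1,r2:3,r3:8,r4:9,r5:Mul1
c2: issue SUB r5<-Add1 | r0:9,r1:1,r2:3,r3:8,r4:9,r5:Add1
c3: issue MUL r5<-Mul2 | r0:9,r1:1,r2:3,r3:8,r4:9,r5:Mul2
c4: issue SUB r1<-Add2 | r0:9,r1:Add2,r2:3,r3:8,r4:9,r5:Mul2
c5: issue ADD r0<-Add3 | r0:Add3,r1:Add2,r2:3,r3:8,r4:9,r5:Mul2
c6: CDB Mul1=21; stall | r0:Add3,r1:Add2,r2:3,r3:8,r4:9,r5:Mul2
c7: CDB Add2=2; issue SUB r3<-Add2 | r0:Add3,r1:2,r2:3,r3:Add2,r4:9,r5:Mul2
c8: issue MUL r4<-Mul1 | r0:Add3,r1:2,r2:3,r3:Add2,r4:Mul1,r5:Mul2
c9: CDB Add1=13; issue SUB r5<-Add1 | r0:Add3,r1:2,r2:3,r3:Add2,r4:Mul1,r5:Add1
c10: CDB Add2=1 | r0:Add3,r1:2,r2:3,r3:1,r4:Mul1,r5:Add1
c11: - | r0:Add3,r1:2,r2:3,r3:1,r4:Mul1,r5:Add1
c12: - | r0:Add3,r1:2,r2:3,r3:1,r4:Mul1,r5:Add1
c13: - | r0:Add3,r1:2,r2:3,r3:1,r4:Mul1,r5:Add1
c14: CDB Mul2=13 | r0:Add3,r1:2,r2:3,r3:1,r4:Mul1,r5:Add1
c15: - | r0:Add3,r1:2,r2:3,r3:1,r4:Mul1,r5:Add1
c16: - | r0:Add3,r1:2,r2:3,r3:1,r4:Mul1,r5:Add1
c17: CDB Add3=16 | r0:16,r1:2,r2:3,r3:1,r4:Mul1,r5:Add1
c18: - | r0:16,r1:2,r2:3,r3:1,r4:Mul1,r5:Add1
c19: - | r0:16,r1:2,r2:3,r3:1,r4:Mul1,r5:Add1
c20: - | r0:16,r1:2,r2:3,r3:1,r4:Mul1,r5:Add1
c21: - | r0:16,r1:2,r2:3,r3:1,r4:Mul1,r5:Add1
c22: CDB Mul1=144 | r0:16,r1:2,r2:3,r3:1,r4:144,r5:Add1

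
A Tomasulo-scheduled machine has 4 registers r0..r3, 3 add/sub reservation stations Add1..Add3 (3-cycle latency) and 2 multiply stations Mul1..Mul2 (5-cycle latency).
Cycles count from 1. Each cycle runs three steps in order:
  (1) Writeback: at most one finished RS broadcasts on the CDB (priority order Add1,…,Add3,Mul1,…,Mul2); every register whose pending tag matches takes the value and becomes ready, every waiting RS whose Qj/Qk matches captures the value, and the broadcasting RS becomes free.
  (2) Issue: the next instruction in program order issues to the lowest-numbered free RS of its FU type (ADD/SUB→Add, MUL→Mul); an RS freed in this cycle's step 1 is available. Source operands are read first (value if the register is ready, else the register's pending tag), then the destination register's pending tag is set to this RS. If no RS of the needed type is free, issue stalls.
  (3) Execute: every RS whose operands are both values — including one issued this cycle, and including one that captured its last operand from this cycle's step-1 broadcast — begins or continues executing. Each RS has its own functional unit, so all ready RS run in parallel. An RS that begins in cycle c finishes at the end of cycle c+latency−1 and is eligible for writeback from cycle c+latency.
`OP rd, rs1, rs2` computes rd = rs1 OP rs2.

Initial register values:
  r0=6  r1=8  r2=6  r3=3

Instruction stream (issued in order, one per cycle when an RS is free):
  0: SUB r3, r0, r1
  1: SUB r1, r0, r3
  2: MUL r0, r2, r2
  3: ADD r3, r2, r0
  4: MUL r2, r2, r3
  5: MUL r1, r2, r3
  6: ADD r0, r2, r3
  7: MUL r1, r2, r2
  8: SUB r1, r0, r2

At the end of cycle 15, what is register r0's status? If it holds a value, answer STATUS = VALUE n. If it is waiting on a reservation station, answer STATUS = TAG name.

STATUS = TAG Add2

cycle 1: issue SUB r3<-Add1 // r0:6,r1:8,r2:6,r3:Add1
cycle 2: issue SUB r1<-Add2 // r0:6,r1:Add2,r2:6,r3:Add1
cycle 3: issue MUL r0<-Mul1 // r0:Mul1,r1:Add2,r2:6,r3:Add1
cycle 4: CDB Add1=-2; issue ADD r3<-Add1 // r0:Mul1,r1:Add2,r2:6,r3:Add1
cycle 5: issue MUL r2<-Mul2 // r0:Mul1,r1:Add2,r2:Mul2,r3:Add1
cycle 6: stall // r0:Mul1,r1:Add2,r2:Mul2,r3:Add1
cycle 7: CDB Add2=8; stall // r0:Mul1,r1:8,r2:Mul2,r3:Add1
cycle 8: CDB Mul1=36; issue MUL r1<-Mul1 // r0:36,r1:Mul1,r2:Mul2,r3:Add1
cycle 9: issue ADD r0<-Add2 // r0:Add2,r1:Mul1,r2:Mul2,r3:Add1
cycle 10: stall // r0:Add2,r1:Mul1,r2:Mul2,r3:Add1
cycle 11: CDB Add1=42; stall // r0:Add2,r1:Mul1,r2:Mul2,r3:42
cycle 12: stall // r0:Add2,r1:Mul1,r2:Mul2,r3:42
cycle 13: stall // r0:Add2,r1:Mul1,r2:Mul2,r3:42
cycle 14: stall // r0:Add2,r1:Mul1,r2:Mul2,r3:42
cycle 15: stall // r0:Add2,r1:Mul1,r2:Mul2,r3:42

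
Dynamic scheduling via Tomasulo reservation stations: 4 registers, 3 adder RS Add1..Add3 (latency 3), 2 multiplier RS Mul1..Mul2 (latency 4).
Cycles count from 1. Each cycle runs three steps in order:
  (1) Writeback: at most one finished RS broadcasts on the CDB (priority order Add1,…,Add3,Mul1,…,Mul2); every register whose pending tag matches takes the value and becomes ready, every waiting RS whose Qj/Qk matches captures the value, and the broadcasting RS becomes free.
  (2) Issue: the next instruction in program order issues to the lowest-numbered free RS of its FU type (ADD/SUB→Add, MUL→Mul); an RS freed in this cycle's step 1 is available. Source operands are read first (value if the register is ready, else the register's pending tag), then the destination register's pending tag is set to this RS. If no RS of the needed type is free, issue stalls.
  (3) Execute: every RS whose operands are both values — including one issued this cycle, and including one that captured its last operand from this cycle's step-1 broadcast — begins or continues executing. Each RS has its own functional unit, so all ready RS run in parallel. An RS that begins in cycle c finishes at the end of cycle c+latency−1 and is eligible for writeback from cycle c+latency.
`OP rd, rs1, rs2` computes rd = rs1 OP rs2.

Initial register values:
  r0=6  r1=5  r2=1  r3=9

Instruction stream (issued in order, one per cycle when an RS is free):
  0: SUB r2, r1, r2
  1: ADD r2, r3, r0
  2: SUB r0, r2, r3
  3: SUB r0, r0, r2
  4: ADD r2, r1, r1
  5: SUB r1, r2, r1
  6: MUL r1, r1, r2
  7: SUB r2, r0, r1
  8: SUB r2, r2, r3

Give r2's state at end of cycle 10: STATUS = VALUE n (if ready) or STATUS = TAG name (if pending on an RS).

cycle 1: issue SUB r2<-Add1 // r0:6,r1:5,r2:Add1,r3:9
cycle 2: issue ADD r2<-Add2 // r0:6,r1:5,r2:Add2,r3:9
cycle 3: issue SUB r0<-Add3 // r0:Add3,r1:5,r2:Add2,r3:9
cycle 4: CDB Add1=4; issue SUB r0<-Add1 // r0:Add1,r1:5,r2:Add2,r3:9
cycle 5: CDB Add2=15; issue ADD r2<-Add2 // r0:Add1,r1:5,r2:Add2,r3:9
cycle 6: stall // r0:Add1,r1:5,r2:Add2,r3:9
cycle 7: stall // r0:Add1,r1:5,r2:Add2,r3:9
cycle 8: CDB Add2=10; issue SUB r1<-Add2 // r0:Add1,r1:Add2,r2:10,r3:9
cycle 9: CDB Add3=6; issue MUL r1<-Mul1 // r0:Add1,r1:Mul1,r2:10,r3:9
cycle 10: issue SUB r2<-Add3 // r0:Add1,r1:Mul1,r2:Add3,r3:9

STATUS = TAG Add3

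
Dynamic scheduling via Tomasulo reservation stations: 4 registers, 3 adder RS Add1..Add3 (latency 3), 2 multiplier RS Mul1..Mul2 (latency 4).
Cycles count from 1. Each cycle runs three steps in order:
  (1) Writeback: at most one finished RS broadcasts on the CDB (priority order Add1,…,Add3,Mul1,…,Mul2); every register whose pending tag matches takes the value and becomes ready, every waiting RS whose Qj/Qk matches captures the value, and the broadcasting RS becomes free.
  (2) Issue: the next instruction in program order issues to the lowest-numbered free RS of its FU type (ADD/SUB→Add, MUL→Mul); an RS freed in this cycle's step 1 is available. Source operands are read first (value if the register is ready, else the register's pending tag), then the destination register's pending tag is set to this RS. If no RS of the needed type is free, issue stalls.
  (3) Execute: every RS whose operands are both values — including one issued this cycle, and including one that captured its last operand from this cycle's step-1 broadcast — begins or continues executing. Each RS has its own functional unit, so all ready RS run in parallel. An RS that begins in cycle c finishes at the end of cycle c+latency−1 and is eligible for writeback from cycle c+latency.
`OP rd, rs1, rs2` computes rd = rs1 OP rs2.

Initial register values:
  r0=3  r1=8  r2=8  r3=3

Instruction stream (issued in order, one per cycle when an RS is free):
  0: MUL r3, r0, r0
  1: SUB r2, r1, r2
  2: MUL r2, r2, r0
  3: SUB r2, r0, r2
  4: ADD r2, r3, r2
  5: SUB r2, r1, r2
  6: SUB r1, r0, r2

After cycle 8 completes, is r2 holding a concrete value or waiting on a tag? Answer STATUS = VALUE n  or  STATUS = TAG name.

STATUS = TAG Add3

cycle 1: issue MUL r3<-Mul1 // r0:3,r1:8,r2:8,r3:Mul1
cycle 2: issue SUB r2<-Add1 // r0:3,r1:8,r2:Add1,r3:Mul1
cycle 3: issue MUL r2<-Mul2 // r0:3,r1:8,r2:Mul2,r3:Mul1
cycle 4: issue SUB r2<-Add2 // r0:3,r1:8,r2:Add2,r3:Mul1
cycle 5: CDB Add1=0; issue ADD r2<-Add1 // r0:3,r1:8,r2:Add1,r3:Mul1
cycle 6: CDB Mul1=9; issue SUB r2<-Add3 // r0:3,r1:8,r2:Add3,r3:9
cycle 7: stall // r0:3,r1:8,r2:Add3,r3:9
cycle 8: stall // r0:3,r1:8,r2:Add3,r3:9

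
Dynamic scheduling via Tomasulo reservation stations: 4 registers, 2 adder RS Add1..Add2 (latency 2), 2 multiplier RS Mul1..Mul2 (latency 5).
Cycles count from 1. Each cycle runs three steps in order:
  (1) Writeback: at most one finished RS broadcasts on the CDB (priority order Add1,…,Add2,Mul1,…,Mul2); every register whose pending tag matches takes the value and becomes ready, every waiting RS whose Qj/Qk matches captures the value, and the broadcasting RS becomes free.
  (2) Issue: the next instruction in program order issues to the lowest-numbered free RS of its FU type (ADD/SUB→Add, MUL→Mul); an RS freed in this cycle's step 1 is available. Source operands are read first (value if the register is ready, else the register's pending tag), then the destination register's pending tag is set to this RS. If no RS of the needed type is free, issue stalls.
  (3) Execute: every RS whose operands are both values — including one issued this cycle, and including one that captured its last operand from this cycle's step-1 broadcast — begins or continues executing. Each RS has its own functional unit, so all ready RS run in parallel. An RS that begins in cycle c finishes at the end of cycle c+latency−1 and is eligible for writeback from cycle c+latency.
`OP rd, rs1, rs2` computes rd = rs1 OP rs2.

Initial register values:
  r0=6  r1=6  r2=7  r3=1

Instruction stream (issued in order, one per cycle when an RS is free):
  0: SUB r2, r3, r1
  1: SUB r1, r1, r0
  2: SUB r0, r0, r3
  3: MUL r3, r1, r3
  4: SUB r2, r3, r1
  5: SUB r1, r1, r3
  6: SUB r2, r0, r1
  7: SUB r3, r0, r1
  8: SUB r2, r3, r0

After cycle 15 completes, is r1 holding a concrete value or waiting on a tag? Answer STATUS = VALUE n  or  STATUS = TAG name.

STATUS = VALUE 0

cycle 1: issue SUB r2<-Add1 // r0:6,r1:6,r2:Add1,r3:1
cycle 2: issue SUB r1<-Add2 // r0:6,r1:Add2,r2:Add1,r3:1
cycle 3: CDB Add1=-5; issue SUB r0<-Add1 // r0:Add1,r1:Add2,r2:-5,r3:1
cycle 4: CDB Add2=0; issue MUL r3<-Mul1 // r0:Add1,r1:0,r2:-5,r3:Mul1
cycle 5: CDB Add1=5; issue SUB r2<-Add1 // r0:5,r1:0,r2:Add1,r3:Mul1
cycle 6: issue SUB r1<-Add2 // r0:5,r1:Add2,r2:Add1,r3:Mul1
cycle 7: stall // r0:5,r1:Add2,r2:Add1,r3:Mul1
cycle 8: stall // r0:5,r1:Add2,r2:Add1,r3:Mul1
cycle 9: CDB Mul1=0; stall // r0:5,r1:Add2,r2:Add1,r3:0
cycle 10: stall // r0:5,r1:Add2,r2:Add1,r3:0
cycle 11: CDB Add1=0; issue SUB r2<-Add1 // r0:5,r1:Add2,r2:Add1,r3:0
cycle 12: CDB Add2=0; issue SUB r3<-Add2 // r0:5,r1:0,r2:Add1,r3:Add2
cycle 13: stall // r0:5,r1:0,r2:Add1,r3:Add2
cycle 14: CDB Add1=5; issue SUB r2<-Add1 // r0:5,r1:0,r2:Add1,r3:Add2
cycle 15: CDB Add2=5 // r0:5,r1:0,r2:Add1,r3:5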